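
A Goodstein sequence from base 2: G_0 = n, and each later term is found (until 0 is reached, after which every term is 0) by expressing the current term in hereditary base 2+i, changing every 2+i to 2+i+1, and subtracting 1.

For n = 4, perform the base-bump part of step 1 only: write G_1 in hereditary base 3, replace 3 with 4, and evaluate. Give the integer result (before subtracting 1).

42

i=0: 4 = 2^2 (b=2); 2→3: 3^3 = 27; 27−1 = 26
i=1: 26 = 2·3^2 + 2·3 + 2 (b=3); 3→4: 2·4^2 + 2·4 + 2 = 42; 42−1 = 41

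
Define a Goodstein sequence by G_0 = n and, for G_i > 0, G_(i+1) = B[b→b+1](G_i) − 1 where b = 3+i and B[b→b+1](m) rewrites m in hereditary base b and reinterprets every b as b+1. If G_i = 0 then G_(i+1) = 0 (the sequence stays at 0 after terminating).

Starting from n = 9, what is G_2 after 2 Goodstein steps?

17

G_0 = 9. HB_3(9) = 3^2. Bump = 16. G_1 = 15.
G_1 = 15. HB_4(15) = 3·4 + 3. Bump = 18. G_2 = 17.
G_2 = 17. HB_5(17) = 3·5 + 2. Bump = 20. G_3 = 19.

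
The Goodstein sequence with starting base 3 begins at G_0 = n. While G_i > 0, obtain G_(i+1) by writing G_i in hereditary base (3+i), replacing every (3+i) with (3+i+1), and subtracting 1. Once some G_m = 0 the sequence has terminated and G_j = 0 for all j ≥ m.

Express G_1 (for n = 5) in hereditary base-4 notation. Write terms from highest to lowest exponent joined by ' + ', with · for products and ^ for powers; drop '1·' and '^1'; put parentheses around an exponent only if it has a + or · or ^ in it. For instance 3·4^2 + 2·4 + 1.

4 + 1

(0) 5|_3 = 3 + 2 ↦ 4 + 2|_4 = 6 ⇒ 5
(1) 5|_4 = 4 + 1 ↦ 5 + 1|_5 = 6 ⇒ 5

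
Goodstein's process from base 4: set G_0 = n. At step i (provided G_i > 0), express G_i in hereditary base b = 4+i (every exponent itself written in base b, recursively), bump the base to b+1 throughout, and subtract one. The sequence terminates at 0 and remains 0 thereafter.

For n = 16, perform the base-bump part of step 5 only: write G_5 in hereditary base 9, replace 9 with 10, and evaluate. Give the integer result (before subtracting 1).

40

step 0: 16 = 4^2; sub 5 for 4: 5^2; = 25; G_1 = 25−1 = 24
step 1: 24 = 4·5 + 4; sub 6 for 5: 4·6 + 4; = 28; G_2 = 28−1 = 27
step 2: 27 = 4·6 + 3; sub 7 for 6: 4·7 + 3; = 31; G_3 = 31−1 = 30
step 3: 30 = 4·7 + 2; sub 8 for 7: 4·8 + 2; = 34; G_4 = 34−1 = 33
step 4: 33 = 4·8 + 1; sub 9 for 8: 4·9 + 1; = 37; G_5 = 37−1 = 36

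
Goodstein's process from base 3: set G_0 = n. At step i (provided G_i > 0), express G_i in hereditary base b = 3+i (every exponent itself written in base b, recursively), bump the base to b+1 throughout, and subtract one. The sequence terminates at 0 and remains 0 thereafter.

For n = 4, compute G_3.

3

base 3: 4 = 3 + 1; at 4: 4 + 1 = 5; next = 4
base 4: 4 = 4; at 5: 5 = 5; next = 4
base 5: 4 = 4; at 6: 4 = 4; next = 3
base 6: 3 = 3; at 7: 3 = 3; next = 2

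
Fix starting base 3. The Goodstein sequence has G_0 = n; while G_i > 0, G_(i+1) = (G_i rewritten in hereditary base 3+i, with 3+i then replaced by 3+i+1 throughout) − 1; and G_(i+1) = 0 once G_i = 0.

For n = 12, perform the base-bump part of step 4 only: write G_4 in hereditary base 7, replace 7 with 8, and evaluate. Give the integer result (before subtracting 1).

64

G_0 = 12. HB_3(12) = 3^2 + 3. Bump = 20. G_1 = 19.
G_1 = 19. HB_4(19) = 4^2 + 3. Bump = 28. G_2 = 27.
G_2 = 27. HB_5(27) = 5^2 + 2. Bump = 38. G_3 = 37.
G_3 = 37. HB_6(37) = 6^2 + 1. Bump = 50. G_4 = 49.
G_4 = 49. HB_7(49) = 7^2. Bump = 64. G_5 = 63.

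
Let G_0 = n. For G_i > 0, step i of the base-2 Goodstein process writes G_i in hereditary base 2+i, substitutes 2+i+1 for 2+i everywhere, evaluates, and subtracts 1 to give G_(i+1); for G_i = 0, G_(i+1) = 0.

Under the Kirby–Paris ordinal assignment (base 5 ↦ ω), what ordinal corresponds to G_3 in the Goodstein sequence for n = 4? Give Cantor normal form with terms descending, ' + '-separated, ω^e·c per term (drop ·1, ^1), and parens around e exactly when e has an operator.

ω^2·2 + ω·2

i=0: 4 = 2^2 (b=2); 2→3: 3^3 = 27; 27−1 = 26
i=1: 26 = 2·3^2 + 2·3 + 2 (b=3); 3→4: 2·4^2 + 2·4 + 2 = 42; 42−1 = 41
i=2: 41 = 2·4^2 + 2·4 + 1 (b=4); 4→5: 2·5^2 + 2·5 + 1 = 61; 61−1 = 60
i=3: 60 = 2·5^2 + 2·5 (b=5); 5→6: 2·6^2 + 2·6 = 84; 84−1 = 83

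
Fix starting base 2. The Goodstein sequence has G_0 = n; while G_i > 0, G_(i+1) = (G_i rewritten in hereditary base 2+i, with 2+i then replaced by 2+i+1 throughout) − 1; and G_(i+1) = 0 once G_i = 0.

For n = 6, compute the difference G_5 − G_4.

i=0: 6 = 2^2 + 2 (b=2); 2→3: 3^3 + 3 = 30; 30−1 = 29
i=1: 29 = 3^3 + 2 (b=3); 3→4: 4^4 + 2 = 258; 258−1 = 257
i=2: 257 = 4^4 + 1 (b=4); 4→5: 5^5 + 1 = 3126; 3126−1 = 3125
i=3: 3125 = 5^5 (b=5); 5→6: 6^6 = 46656; 46656−1 = 46655
i=4: 46655 = 5·6^5 + 5·6^4 + 5·6^3 + 5·6^2 + 5·6 + 5 (b=6); 6→7: 5·7^5 + 5·7^4 + 5·7^3 + 5·7^2 + 5·7 + 5 = 98040; 98040−1 = 98039

51384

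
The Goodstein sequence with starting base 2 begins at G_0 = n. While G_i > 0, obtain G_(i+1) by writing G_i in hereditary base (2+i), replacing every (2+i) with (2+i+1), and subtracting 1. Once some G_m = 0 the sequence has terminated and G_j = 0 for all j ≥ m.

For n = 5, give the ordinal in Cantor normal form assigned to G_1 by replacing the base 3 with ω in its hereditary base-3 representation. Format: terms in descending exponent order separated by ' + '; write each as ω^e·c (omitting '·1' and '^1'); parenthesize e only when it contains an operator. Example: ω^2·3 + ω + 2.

[0] 5 ≡ 2^2 + 1 (base 2). Lift 3: 28. −1: 27.
[1] 27 ≡ 3^3 (base 3). Lift 4: 256. −1: 255.

ω^ω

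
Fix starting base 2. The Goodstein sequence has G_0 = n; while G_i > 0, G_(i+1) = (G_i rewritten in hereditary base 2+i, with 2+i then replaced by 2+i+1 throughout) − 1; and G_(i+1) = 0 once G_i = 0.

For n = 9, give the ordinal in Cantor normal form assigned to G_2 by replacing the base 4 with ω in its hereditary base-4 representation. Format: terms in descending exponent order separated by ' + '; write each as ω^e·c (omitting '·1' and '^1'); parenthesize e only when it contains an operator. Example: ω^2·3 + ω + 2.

step 0: 9 = 2^(2 + 1) + 1; sub 3 for 2: 3^(3 + 1) + 1; = 82; G_1 = 82−1 = 81
step 1: 81 = 3^(3 + 1); sub 4 for 3: 4^(4 + 1); = 1024; G_2 = 1024−1 = 1023

ω^ω·3 + ω^3·3 + ω^2·3 + ω·3 + 3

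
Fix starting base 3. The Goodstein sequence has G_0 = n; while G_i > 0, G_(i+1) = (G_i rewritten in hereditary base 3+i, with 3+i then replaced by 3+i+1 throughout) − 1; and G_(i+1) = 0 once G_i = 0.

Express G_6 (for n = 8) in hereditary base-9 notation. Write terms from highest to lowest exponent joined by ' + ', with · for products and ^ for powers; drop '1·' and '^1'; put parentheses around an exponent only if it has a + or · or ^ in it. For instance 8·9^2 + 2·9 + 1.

step 0: 8 = 2·3 + 2; sub 4 for 3: 2·4 + 2; = 10; G_1 = 10−1 = 9
step 1: 9 = 2·4 + 1; sub 5 for 4: 2·5 + 1; = 11; G_2 = 11−1 = 10
step 2: 10 = 2·5; sub 6 for 5: 2·6; = 12; G_3 = 12−1 = 11
step 3: 11 = 6 + 5; sub 7 for 6: 7 + 5; = 12; G_4 = 12−1 = 11
step 4: 11 = 7 + 4; sub 8 for 7: 8 + 4; = 12; G_5 = 12−1 = 11
step 5: 11 = 8 + 3; sub 9 for 8: 9 + 3; = 12; G_6 = 12−1 = 11
step 6: 11 = 9 + 2; sub 10 for 9: 10 + 2; = 12; G_7 = 12−1 = 11

9 + 2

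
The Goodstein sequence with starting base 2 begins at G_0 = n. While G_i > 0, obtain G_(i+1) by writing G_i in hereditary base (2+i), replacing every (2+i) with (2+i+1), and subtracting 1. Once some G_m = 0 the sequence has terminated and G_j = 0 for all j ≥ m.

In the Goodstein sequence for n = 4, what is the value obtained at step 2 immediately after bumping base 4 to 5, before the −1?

61

i=0: 4 = 2^2 (b=2); 2→3: 3^3 = 27; 27−1 = 26
i=1: 26 = 2·3^2 + 2·3 + 2 (b=3); 3→4: 2·4^2 + 2·4 + 2 = 42; 42−1 = 41
i=2: 41 = 2·4^2 + 2·4 + 1 (b=4); 4→5: 2·5^2 + 2·5 + 1 = 61; 61−1 = 60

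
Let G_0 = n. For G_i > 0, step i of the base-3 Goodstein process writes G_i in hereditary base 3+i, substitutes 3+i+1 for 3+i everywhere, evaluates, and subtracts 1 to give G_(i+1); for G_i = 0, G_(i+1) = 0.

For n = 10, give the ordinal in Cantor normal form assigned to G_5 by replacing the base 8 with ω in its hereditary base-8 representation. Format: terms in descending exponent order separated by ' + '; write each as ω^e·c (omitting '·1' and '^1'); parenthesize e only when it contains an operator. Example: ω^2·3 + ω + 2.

ω·4 + 1

[0] 10 ≡ 3^2 + 1 (base 3). Lift 4: 17. −1: 16.
[1] 16 ≡ 4^2 (base 4). Lift 5: 25. −1: 24.
[2] 24 ≡ 4·5 + 4 (base 5). Lift 6: 28. −1: 27.
[3] 27 ≡ 4·6 + 3 (base 6). Lift 7: 31. −1: 30.
[4] 30 ≡ 4·7 + 2 (base 7). Lift 8: 34. −1: 33.
[5] 33 ≡ 4·8 + 1 (base 8). Lift 9: 37. −1: 36.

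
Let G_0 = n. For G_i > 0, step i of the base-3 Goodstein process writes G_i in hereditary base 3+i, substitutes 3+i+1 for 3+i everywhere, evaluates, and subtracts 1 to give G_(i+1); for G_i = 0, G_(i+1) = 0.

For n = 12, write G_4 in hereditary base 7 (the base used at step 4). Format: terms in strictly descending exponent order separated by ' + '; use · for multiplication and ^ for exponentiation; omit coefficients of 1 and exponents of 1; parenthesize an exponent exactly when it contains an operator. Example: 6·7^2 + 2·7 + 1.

G_0 = 12. HB_3(12) = 3^2 + 3. Bump = 20. G_1 = 19.
G_1 = 19. HB_4(19) = 4^2 + 3. Bump = 28. G_2 = 27.
G_2 = 27. HB_5(27) = 5^2 + 2. Bump = 38. G_3 = 37.
G_3 = 37. HB_6(37) = 6^2 + 1. Bump = 50. G_4 = 49.

7^2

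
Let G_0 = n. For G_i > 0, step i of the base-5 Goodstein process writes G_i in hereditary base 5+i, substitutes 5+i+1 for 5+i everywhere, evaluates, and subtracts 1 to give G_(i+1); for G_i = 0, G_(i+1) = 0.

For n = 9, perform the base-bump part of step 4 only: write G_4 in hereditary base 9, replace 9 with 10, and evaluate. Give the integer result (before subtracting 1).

10

(0) 9|_5 = 5 + 4 ↦ 6 + 4|_6 = 10 ⇒ 9
(1) 9|_6 = 6 + 3 ↦ 7 + 3|_7 = 10 ⇒ 9
(2) 9|_7 = 7 + 2 ↦ 8 + 2|_8 = 10 ⇒ 9
(3) 9|_8 = 8 + 1 ↦ 9 + 1|_9 = 10 ⇒ 9
(4) 9|_9 = 9 ↦ 10|_10 = 10 ⇒ 9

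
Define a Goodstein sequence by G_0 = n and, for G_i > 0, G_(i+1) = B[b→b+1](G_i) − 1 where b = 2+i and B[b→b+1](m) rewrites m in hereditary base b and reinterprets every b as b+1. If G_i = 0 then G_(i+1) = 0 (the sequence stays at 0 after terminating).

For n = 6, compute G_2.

i=0: 6 = 2^2 + 2 (b=2); 2→3: 3^3 + 3 = 30; 30−1 = 29
i=1: 29 = 3^3 + 2 (b=3); 3→4: 4^4 + 2 = 258; 258−1 = 257

257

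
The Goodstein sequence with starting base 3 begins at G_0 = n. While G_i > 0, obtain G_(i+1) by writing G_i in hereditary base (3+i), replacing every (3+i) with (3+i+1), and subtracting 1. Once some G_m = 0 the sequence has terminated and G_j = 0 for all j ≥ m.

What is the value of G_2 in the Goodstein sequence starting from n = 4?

4

step 0: 4 = 3 + 1; sub 4 for 3: 4 + 1; = 5; G_1 = 5−1 = 4
step 1: 4 = 4; sub 5 for 4: 5; = 5; G_2 = 5−1 = 4
step 2: 4 = 4; sub 6 for 5: 4; = 4; G_3 = 4−1 = 3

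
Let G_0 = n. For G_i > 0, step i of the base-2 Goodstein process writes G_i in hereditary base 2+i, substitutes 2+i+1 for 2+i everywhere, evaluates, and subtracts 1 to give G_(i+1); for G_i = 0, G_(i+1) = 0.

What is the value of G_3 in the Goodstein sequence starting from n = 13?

16092

[0] 13 ≡ 2^(2 + 1) + 2^2 + 1 (base 2). Lift 3: 109. −1: 108.
[1] 108 ≡ 3^(3 + 1) + 3^3 (base 3). Lift 4: 1280. −1: 1279.
[2] 1279 ≡ 4^(4 + 1) + 3·4^3 + 3·4^2 + 3·4 + 3 (base 4). Lift 5: 16093. −1: 16092.
[3] 16092 ≡ 5^(5 + 1) + 3·5^3 + 3·5^2 + 3·5 + 2 (base 5). Lift 6: 280712. −1: 280711.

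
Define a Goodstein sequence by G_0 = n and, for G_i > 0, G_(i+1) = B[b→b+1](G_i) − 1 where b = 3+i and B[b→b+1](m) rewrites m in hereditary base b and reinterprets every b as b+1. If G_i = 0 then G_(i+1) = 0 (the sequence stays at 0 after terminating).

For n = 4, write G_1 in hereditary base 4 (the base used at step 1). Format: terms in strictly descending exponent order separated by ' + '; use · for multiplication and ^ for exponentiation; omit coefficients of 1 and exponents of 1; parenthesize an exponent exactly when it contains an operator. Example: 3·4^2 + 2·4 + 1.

4

i=0: 4 = 3 + 1 (b=3); 3→4: 4 + 1 = 5; 5−1 = 4
i=1: 4 = 4 (b=4); 4→5: 5 = 5; 5−1 = 4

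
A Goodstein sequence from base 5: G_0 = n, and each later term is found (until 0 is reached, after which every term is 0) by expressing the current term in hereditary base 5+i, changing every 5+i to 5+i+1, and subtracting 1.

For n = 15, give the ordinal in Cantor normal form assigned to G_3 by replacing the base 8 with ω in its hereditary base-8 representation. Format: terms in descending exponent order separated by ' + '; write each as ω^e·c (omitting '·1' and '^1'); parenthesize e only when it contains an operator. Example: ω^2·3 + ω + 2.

step 0: 15 = 3·5; sub 6 for 5: 3·6; = 18; G_1 = 18−1 = 17
step 1: 17 = 2·6 + 5; sub 7 for 6: 2·7 + 5; = 19; G_2 = 19−1 = 18
step 2: 18 = 2·7 + 4; sub 8 for 7: 2·8 + 4; = 20; G_3 = 20−1 = 19
step 3: 19 = 2·8 + 3; sub 9 for 8: 2·9 + 3; = 21; G_4 = 21−1 = 20

ω·2 + 3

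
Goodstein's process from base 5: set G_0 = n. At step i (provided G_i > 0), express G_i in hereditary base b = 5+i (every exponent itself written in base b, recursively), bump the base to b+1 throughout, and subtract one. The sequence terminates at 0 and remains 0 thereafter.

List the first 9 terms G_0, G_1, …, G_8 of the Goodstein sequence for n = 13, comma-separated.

13, 14, 15, 16, 17, 17, 17, 17, 17

(0) 13|_5 = 2·5 + 3 ↦ 2·6 + 3|_6 = 15 ⇒ 14
(1) 14|_6 = 2·6 + 2 ↦ 2·7 + 2|_7 = 16 ⇒ 15
(2) 15|_7 = 2·7 + 1 ↦ 2·8 + 1|_8 = 17 ⇒ 16
(3) 16|_8 = 2·8 ↦ 2·9|_9 = 18 ⇒ 17
(4) 17|_9 = 9 + 8 ↦ 10 + 8|_10 = 18 ⇒ 17
(5) 17|_10 = 10 + 7 ↦ 11 + 7|_11 = 18 ⇒ 17
(6) 17|_11 = 11 + 6 ↦ 12 + 6|_12 = 18 ⇒ 17
(7) 17|_12 = 12 + 5 ↦ 13 + 5|_13 = 18 ⇒ 17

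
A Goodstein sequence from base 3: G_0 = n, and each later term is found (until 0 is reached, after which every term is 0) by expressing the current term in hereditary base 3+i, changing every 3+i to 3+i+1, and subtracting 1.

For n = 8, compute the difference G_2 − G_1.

i=0: 8 = 2·3 + 2 (b=3); 3→4: 2·4 + 2 = 10; 10−1 = 9
i=1: 9 = 2·4 + 1 (b=4); 4→5: 2·5 + 1 = 11; 11−1 = 10

1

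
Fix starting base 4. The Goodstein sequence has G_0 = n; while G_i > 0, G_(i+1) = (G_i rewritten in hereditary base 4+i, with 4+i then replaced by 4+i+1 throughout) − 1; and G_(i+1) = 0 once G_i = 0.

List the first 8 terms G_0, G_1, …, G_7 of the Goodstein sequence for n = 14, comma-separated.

G_0=14  [base 4] 3·4 + 2  →[4↦5]→  3·5 + 2 = 17  −1 ⇒ G_1=16
G_1=16  [base 5] 3·5 + 1  →[5↦6]→  3·6 + 1 = 19  −1 ⇒ G_2=18
G_2=18  [base 6] 3·6  →[6↦7]→  3·7 = 21  −1 ⇒ G_3=20
G_3=20  [base 7] 2·7 + 6  →[7↦8]→  2·8 + 6 = 22  −1 ⇒ G_4=21
G_4=21  [base 8] 2·8 + 5  →[8↦9]→  2·9 + 5 = 23  −1 ⇒ G_5=22
G_5=22  [base 9] 2·9 + 4  →[9↦10]→  2·10 + 4 = 24  −1 ⇒ G_6=23
G_6=23  [base 10] 2·10 + 3  →[10↦11]→  2·11 + 3 = 25  −1 ⇒ G_7=24

14, 16, 18, 20, 21, 22, 23, 24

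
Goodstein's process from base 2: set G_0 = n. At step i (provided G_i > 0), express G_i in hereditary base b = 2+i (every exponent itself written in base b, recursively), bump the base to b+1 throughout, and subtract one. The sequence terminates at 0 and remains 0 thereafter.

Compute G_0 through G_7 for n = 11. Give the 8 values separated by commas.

11, 84, 1027, 15627, 279937, 5764801, 134217727, 2749609302

G_0=11  [base 2] 2^(2 + 1) + 2 + 1  →[2↦3]→  3^(3 + 1) + 3 + 1 = 85  −1 ⇒ G_1=84
G_1=84  [base 3] 3^(3 + 1) + 3  →[3↦4]→  4^(4 + 1) + 4 = 1028  −1 ⇒ G_2=1027
G_2=1027  [base 4] 4^(4 + 1) + 3  →[4↦5]→  5^(5 + 1) + 3 = 15628  −1 ⇒ G_3=15627
G_3=15627  [base 5] 5^(5 + 1) + 2  →[5↦6]→  6^(6 + 1) + 2 = 279938  −1 ⇒ G_4=279937
G_4=279937  [base 6] 6^(6 + 1) + 1  →[6↦7]→  7^(7 + 1) + 1 = 5764802  −1 ⇒ G_5=5764801
G_5=5764801  [base 7] 7^(7 + 1)  →[7↦8]→  8^(8 + 1) = 134217728  −1 ⇒ G_6=134217727
G_6=134217727  [base 8] 7·8^8 + 7·8^7 + 7·8^6 + 7·8^5 + 7·8^4 + 7·8^3 + 7·8^2 + 7·8 + 7  →[8↦9]→  7·9^9 + 7·9^7 + 7·9^6 + 7·9^5 + 7·9^4 + 7·9^3 + 7·9^2 + 7·9 + 7 = 2749609303  −1 ⇒ G_7=2749609302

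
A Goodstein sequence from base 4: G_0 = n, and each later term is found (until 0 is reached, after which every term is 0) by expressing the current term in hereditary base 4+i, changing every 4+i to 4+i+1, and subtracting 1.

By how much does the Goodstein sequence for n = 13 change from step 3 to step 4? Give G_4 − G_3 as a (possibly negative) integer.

1

(0) 13|_4 = 3·4 + 1 ↦ 3·5 + 1|_5 = 16 ⇒ 15
(1) 15|_5 = 3·5 ↦ 3·6|_6 = 18 ⇒ 17
(2) 17|_6 = 2·6 + 5 ↦ 2·7 + 5|_7 = 19 ⇒ 18
(3) 18|_7 = 2·7 + 4 ↦ 2·8 + 4|_8 = 20 ⇒ 19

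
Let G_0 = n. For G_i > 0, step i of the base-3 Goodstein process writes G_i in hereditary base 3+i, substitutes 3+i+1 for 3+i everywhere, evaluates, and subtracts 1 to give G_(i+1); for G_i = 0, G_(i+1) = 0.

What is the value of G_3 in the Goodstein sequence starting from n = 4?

3

i=0: 4 = 3 + 1 (b=3); 3→4: 4 + 1 = 5; 5−1 = 4
i=1: 4 = 4 (b=4); 4→5: 5 = 5; 5−1 = 4
i=2: 4 = 4 (b=5); 5→6: 4 = 4; 4−1 = 3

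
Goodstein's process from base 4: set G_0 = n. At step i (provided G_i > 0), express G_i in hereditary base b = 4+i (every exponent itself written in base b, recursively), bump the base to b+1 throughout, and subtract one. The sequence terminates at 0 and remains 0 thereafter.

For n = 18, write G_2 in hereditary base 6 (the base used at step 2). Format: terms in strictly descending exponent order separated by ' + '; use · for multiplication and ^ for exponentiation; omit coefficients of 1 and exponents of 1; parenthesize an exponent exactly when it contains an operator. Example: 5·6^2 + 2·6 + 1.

step 0: 18 = 4^2 + 2; sub 5 for 4: 5^2 + 2; = 27; G_1 = 27−1 = 26
step 1: 26 = 5^2 + 1; sub 6 for 5: 6^2 + 1; = 37; G_2 = 37−1 = 36
step 2: 36 = 6^2; sub 7 for 6: 7^2; = 49; G_3 = 49−1 = 48

6^2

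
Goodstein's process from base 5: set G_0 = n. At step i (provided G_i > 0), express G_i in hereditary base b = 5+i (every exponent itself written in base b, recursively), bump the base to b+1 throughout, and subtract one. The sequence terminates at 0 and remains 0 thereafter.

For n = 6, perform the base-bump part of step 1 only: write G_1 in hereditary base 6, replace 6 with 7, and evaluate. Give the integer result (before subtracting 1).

7

6 —HB5→ 5 + 1 —bump→ 6 + 1 = 7 —(−1)→ 6
6 —HB6→ 6 —bump→ 7 = 7 —(−1)→ 6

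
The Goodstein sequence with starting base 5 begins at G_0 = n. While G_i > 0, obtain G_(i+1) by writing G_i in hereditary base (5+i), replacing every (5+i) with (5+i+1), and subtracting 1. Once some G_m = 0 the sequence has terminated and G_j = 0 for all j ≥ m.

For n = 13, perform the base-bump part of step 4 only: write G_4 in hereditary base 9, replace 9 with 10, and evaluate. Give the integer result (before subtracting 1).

18

i=0: 13 = 2·5 + 3 (b=5); 5→6: 2·6 + 3 = 15; 15−1 = 14
i=1: 14 = 2·6 + 2 (b=6); 6→7: 2·7 + 2 = 16; 16−1 = 15
i=2: 15 = 2·7 + 1 (b=7); 7→8: 2·8 + 1 = 17; 17−1 = 16
i=3: 16 = 2·8 (b=8); 8→9: 2·9 = 18; 18−1 = 17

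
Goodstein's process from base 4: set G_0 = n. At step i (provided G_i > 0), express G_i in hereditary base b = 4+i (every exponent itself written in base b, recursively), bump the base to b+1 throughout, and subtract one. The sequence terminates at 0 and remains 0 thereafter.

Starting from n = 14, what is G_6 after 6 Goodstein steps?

23

base 4: 14 = 3·4 + 2; at 5: 3·5 + 2 = 17; next = 16
base 5: 16 = 3·5 + 1; at 6: 3·6 + 1 = 19; next = 18
base 6: 18 = 3·6; at 7: 3·7 = 21; next = 20
base 7: 20 = 2·7 + 6; at 8: 2·8 + 6 = 22; next = 21
base 8: 21 = 2·8 + 5; at 9: 2·9 + 5 = 23; next = 22
base 9: 22 = 2·9 + 4; at 10: 2·10 + 4 = 24; next = 23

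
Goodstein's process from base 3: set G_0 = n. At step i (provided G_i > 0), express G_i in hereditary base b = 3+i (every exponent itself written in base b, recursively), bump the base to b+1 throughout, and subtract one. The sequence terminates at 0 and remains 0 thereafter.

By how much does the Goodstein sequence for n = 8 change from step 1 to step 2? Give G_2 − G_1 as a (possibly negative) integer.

1

(0) 8|_3 = 2·3 + 2 ↦ 2·4 + 2|_4 = 10 ⇒ 9
(1) 9|_4 = 2·4 + 1 ↦ 2·5 + 1|_5 = 11 ⇒ 10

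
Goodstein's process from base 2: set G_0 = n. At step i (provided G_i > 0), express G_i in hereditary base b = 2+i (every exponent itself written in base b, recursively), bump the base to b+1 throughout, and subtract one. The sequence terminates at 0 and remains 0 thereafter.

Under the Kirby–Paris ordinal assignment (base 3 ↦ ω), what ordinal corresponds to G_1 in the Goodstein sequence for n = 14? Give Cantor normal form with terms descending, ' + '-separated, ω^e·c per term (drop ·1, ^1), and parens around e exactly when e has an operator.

step 0: 14 = 2^(2 + 1) + 2^2 + 2; sub 3 for 2: 3^(3 + 1) + 3^3 + 3; = 111; G_1 = 111−1 = 110
step 1: 110 = 3^(3 + 1) + 3^3 + 2; sub 4 for 3: 4^(4 + 1) + 4^4 + 2; = 1282; G_2 = 1282−1 = 1281

ω^(ω + 1) + ω^ω + 2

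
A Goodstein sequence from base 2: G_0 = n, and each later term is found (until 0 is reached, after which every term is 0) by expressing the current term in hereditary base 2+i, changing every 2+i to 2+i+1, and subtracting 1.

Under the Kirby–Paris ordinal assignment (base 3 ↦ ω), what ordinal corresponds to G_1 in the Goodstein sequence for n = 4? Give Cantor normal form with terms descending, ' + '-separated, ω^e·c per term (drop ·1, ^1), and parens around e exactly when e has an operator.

G_0=4  [base 2] 2^2  →[2↦3]→  3^3 = 27  −1 ⇒ G_1=26
G_1=26  [base 3] 2·3^2 + 2·3 + 2  →[3↦4]→  2·4^2 + 2·4 + 2 = 42  −1 ⇒ G_2=41

ω^2·2 + ω·2 + 2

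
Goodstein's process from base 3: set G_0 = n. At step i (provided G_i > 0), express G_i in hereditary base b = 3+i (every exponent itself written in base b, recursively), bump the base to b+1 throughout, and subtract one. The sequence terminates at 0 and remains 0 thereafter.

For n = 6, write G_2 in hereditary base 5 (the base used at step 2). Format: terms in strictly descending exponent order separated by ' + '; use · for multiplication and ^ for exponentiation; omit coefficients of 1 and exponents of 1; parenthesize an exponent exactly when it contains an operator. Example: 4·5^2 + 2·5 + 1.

step 0: 6 = 2·3; sub 4 for 3: 2·4; = 8; G_1 = 8−1 = 7
step 1: 7 = 4 + 3; sub 5 for 4: 5 + 3; = 8; G_2 = 8−1 = 7
step 2: 7 = 5 + 2; sub 6 for 5: 6 + 2; = 8; G_3 = 8−1 = 7

5 + 2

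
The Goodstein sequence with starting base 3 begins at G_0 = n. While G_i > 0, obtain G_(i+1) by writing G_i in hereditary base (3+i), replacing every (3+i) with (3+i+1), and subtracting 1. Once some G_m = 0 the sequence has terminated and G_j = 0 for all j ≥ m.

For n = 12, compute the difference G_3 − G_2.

base 3: 12 = 3^2 + 3; at 4: 4^2 + 4 = 20; next = 19
base 4: 19 = 4^2 + 3; at 5: 5^2 + 3 = 28; next = 27
base 5: 27 = 5^2 + 2; at 6: 6^2 + 2 = 38; next = 37

10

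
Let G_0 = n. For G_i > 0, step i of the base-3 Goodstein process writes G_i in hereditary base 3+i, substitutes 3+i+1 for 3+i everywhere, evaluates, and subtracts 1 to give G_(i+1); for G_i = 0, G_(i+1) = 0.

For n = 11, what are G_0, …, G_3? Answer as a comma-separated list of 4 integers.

i=0: 11 = 3^2 + 2 (b=3); 3→4: 4^2 + 2 = 18; 18−1 = 17
i=1: 17 = 4^2 + 1 (b=4); 4→5: 5^2 + 1 = 26; 26−1 = 25
i=2: 25 = 5^2 (b=5); 5→6: 6^2 = 36; 36−1 = 35

11, 17, 25, 35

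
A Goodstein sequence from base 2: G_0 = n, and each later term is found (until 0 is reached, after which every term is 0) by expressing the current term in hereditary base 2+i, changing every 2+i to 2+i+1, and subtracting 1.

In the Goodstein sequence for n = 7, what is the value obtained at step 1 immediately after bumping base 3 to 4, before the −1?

(0) 7|_2 = 2^2 + 2 + 1 ↦ 3^3 + 3 + 1|_3 = 31 ⇒ 30
(1) 30|_3 = 3^3 + 3 ↦ 4^4 + 4|_4 = 260 ⇒ 259

260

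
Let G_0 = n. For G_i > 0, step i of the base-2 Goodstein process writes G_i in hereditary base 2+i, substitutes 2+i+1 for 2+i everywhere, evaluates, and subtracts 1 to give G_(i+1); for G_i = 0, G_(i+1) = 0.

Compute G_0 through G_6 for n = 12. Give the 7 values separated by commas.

i=0: 12 = 2^(2 + 1) + 2^2 (b=2); 2→3: 3^(3 + 1) + 3^3 = 108; 108−1 = 107
i=1: 107 = 3^(3 + 1) + 2·3^2 + 2·3 + 2 (b=3); 3→4: 4^(4 + 1) + 2·4^2 + 2·4 + 2 = 1066; 1066−1 = 1065
i=2: 1065 = 4^(4 + 1) + 2·4^2 + 2·4 + 1 (b=4); 4→5: 5^(5 + 1) + 2·5^2 + 2·5 + 1 = 15686; 15686−1 = 15685
i=3: 15685 = 5^(5 + 1) + 2·5^2 + 2·5 (b=5); 5→6: 6^(6 + 1) + 2·6^2 + 2·6 = 280020; 280020−1 = 280019
i=4: 280019 = 6^(6 + 1) + 2·6^2 + 6 + 5 (b=6); 6→7: 7^(7 + 1) + 2·7^2 + 7 + 5 = 5764911; 5764911−1 = 5764910
i=5: 5764910 = 7^(7 + 1) + 2·7^2 + 7 + 4 (b=7); 7→8: 8^(8 + 1) + 2·8^2 + 8 + 4 = 134217868; 134217868−1 = 134217867

12, 107, 1065, 15685, 280019, 5764910, 134217867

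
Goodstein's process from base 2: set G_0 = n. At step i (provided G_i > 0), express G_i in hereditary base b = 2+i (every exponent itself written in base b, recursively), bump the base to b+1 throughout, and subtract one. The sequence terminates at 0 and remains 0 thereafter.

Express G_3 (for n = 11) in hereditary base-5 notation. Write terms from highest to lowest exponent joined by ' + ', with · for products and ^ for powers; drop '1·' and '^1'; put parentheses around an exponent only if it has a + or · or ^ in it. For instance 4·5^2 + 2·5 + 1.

5^(5 + 1) + 2

i=0: 11 = 2^(2 + 1) + 2 + 1 (b=2); 2→3: 3^(3 + 1) + 3 + 1 = 85; 85−1 = 84
i=1: 84 = 3^(3 + 1) + 3 (b=3); 3→4: 4^(4 + 1) + 4 = 1028; 1028−1 = 1027
i=2: 1027 = 4^(4 + 1) + 3 (b=4); 4→5: 5^(5 + 1) + 3 = 15628; 15628−1 = 15627
i=3: 15627 = 5^(5 + 1) + 2 (b=5); 5→6: 6^(6 + 1) + 2 = 279938; 279938−1 = 279937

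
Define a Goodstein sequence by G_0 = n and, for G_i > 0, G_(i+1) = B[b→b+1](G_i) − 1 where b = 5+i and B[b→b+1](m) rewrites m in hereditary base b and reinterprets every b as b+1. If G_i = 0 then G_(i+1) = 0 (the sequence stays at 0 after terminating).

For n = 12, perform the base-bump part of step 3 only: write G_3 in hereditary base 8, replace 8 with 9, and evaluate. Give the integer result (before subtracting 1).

(0) 12|_5 = 2·5 + 2 ↦ 2·6 + 2|_6 = 14 ⇒ 13
(1) 13|_6 = 2·6 + 1 ↦ 2·7 + 1|_7 = 15 ⇒ 14
(2) 14|_7 = 2·7 ↦ 2·8|_8 = 16 ⇒ 15
(3) 15|_8 = 8 + 7 ↦ 9 + 7|_9 = 16 ⇒ 15

16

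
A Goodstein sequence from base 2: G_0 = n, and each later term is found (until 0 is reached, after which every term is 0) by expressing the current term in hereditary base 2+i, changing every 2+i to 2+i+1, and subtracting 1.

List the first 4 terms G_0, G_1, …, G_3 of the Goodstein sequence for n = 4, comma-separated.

4, 26, 41, 60

G_0=4  [base 2] 2^2  →[2↦3]→  3^3 = 27  −1 ⇒ G_1=26
G_1=26  [base 3] 2·3^2 + 2·3 + 2  →[3↦4]→  2·4^2 + 2·4 + 2 = 42  −1 ⇒ G_2=41
G_2=41  [base 4] 2·4^2 + 2·4 + 1  →[4↦5]→  2·5^2 + 2·5 + 1 = 61  −1 ⇒ G_3=60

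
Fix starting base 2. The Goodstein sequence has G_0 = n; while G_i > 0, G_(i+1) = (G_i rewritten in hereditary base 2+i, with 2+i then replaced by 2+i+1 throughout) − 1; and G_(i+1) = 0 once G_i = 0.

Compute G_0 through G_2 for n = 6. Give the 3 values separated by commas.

6, 29, 257

G_0 = 6. HB_2(6) = 2^2 + 2. Bump = 30. G_1 = 29.
G_1 = 29. HB_3(29) = 3^3 + 2. Bump = 258. G_2 = 257.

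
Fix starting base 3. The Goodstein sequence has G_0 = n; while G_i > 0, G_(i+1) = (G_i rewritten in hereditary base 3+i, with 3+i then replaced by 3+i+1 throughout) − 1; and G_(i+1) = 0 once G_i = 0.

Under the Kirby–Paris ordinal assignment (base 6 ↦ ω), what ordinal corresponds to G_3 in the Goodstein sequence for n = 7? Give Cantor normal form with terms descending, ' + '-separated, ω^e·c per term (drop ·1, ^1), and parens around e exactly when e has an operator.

step 0: 7 = 2·3 + 1; sub 4 for 3: 2·4 + 1; = 9; G_1 = 9−1 = 8
step 1: 8 = 2·4; sub 5 for 4: 2·5; = 10; G_2 = 10−1 = 9
step 2: 9 = 5 + 4; sub 6 for 5: 6 + 4; = 10; G_3 = 10−1 = 9

ω + 3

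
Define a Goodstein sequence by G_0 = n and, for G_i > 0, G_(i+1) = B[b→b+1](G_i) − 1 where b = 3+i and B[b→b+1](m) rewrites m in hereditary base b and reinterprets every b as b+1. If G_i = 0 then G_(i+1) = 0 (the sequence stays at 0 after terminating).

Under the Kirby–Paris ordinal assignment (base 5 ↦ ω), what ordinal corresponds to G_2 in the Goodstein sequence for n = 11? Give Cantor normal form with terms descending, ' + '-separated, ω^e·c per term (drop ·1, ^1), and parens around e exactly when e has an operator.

ω^2

base 3: 11 = 3^2 + 2; at 4: 4^2 + 2 = 18; next = 17
base 4: 17 = 4^2 + 1; at 5: 5^2 + 1 = 26; next = 25
base 5: 25 = 5^2; at 6: 6^2 = 36; next = 35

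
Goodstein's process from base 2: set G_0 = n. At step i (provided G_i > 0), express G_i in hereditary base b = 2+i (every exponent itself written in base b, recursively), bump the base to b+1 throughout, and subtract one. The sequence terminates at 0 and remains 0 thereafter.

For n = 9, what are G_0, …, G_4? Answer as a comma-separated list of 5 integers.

9, 81, 1023, 9842, 140743

(0) 9|_2 = 2^(2 + 1) + 1 ↦ 3^(3 + 1) + 1|_3 = 82 ⇒ 81
(1) 81|_3 = 3^(3 + 1) ↦ 4^(4 + 1)|_4 = 1024 ⇒ 1023
(2) 1023|_4 = 3·4^4 + 3·4^3 + 3·4^2 + 3·4 + 3 ↦ 3·5^5 + 3·5^3 + 3·5^2 + 3·5 + 3|_5 = 9843 ⇒ 9842
(3) 9842|_5 = 3·5^5 + 3·5^3 + 3·5^2 + 3·5 + 2 ↦ 3·6^6 + 3·6^3 + 3·6^2 + 3·6 + 2|_6 = 140744 ⇒ 140743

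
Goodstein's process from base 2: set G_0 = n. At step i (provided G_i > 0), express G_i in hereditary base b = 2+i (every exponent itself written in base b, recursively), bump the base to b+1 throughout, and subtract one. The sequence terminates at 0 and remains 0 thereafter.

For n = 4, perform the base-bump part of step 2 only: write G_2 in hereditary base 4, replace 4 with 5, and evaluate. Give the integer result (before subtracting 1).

base 2: 4 = 2^2; at 3: 3^3 = 27; next = 26
base 3: 26 = 2·3^2 + 2·3 + 2; at 4: 2·4^2 + 2·4 + 2 = 42; next = 41
base 4: 41 = 2·4^2 + 2·4 + 1; at 5: 2·5^2 + 2·5 + 1 = 61; next = 60

61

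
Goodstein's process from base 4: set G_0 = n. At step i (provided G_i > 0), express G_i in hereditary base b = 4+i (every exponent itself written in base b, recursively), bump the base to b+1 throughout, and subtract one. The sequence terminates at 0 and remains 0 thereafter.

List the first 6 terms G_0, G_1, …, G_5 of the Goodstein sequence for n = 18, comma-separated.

G_0 = 18. HB_4(18) = 4^2 + 2. Bump = 27. G_1 = 26.
G_1 = 26. HB_5(26) = 5^2 + 1. Bump = 37. G_2 = 36.
G_2 = 36. HB_6(36) = 6^2. Bump = 49. G_3 = 48.
G_3 = 48. HB_7(48) = 6·7 + 6. Bump = 54. G_4 = 53.
G_4 = 53. HB_8(53) = 6·8 + 5. Bump = 59. G_5 = 58.

18, 26, 36, 48, 53, 58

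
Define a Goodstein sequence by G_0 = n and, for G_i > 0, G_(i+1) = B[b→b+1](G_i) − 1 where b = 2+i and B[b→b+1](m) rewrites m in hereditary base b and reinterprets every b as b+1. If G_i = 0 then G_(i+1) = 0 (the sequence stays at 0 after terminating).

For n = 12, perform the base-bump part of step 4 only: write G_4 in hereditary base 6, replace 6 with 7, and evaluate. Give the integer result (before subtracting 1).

step 0: 12 = 2^(2 + 1) + 2^2; sub 3 for 2: 3^(3 + 1) + 3^3; = 108; G_1 = 108−1 = 107
step 1: 107 = 3^(3 + 1) + 2·3^2 + 2·3 + 2; sub 4 for 3: 4^(4 + 1) + 2·4^2 + 2·4 + 2; = 1066; G_2 = 1066−1 = 1065
step 2: 1065 = 4^(4 + 1) + 2·4^2 + 2·4 + 1; sub 5 for 4: 5^(5 + 1) + 2·5^2 + 2·5 + 1; = 15686; G_3 = 15686−1 = 15685
step 3: 15685 = 5^(5 + 1) + 2·5^2 + 2·5; sub 6 for 5: 6^(6 + 1) + 2·6^2 + 2·6; = 280020; G_4 = 280020−1 = 280019
step 4: 280019 = 6^(6 + 1) + 2·6^2 + 6 + 5; sub 7 for 6: 7^(7 + 1) + 2·7^2 + 7 + 5; = 5764911; G_5 = 5764911−1 = 5764910

5764911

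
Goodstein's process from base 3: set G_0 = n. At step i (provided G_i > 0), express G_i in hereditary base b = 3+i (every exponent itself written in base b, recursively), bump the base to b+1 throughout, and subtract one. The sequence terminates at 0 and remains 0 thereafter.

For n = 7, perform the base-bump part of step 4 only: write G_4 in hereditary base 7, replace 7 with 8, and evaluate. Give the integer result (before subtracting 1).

G_0 = 7. HB_3(7) = 2·3 + 1. Bump = 9. G_1 = 8.
G_1 = 8. HB_4(8) = 2·4. Bump = 10. G_2 = 9.
G_2 = 9. HB_5(9) = 5 + 4. Bump = 10. G_3 = 9.
G_3 = 9. HB_6(9) = 6 + 3. Bump = 10. G_4 = 9.
G_4 = 9. HB_7(9) = 7 + 2. Bump = 10. G_5 = 9.

10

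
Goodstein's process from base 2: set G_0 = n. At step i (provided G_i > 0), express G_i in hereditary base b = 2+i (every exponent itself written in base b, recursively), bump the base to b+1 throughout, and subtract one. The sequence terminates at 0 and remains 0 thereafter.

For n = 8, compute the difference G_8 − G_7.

19225159060

8 —HB2→ 2^(2 + 1) —bump→ 3^(3 + 1) = 81 —(−1)→ 80
80 —HB3→ 2·3^3 + 2·3^2 + 2·3 + 2 —bump→ 2·4^4 + 2·4^2 + 2·4 + 2 = 554 —(−1)→ 553
553 —HB4→ 2·4^4 + 2·4^2 + 2·4 + 1 —bump→ 2·5^5 + 2·5^2 + 2·5 + 1 = 6311 —(−1)→ 6310
6310 —HB5→ 2·5^5 + 2·5^2 + 2·5 —bump→ 2·6^6 + 2·6^2 + 2·6 = 93396 —(−1)→ 93395
93395 —HB6→ 2·6^6 + 2·6^2 + 6 + 5 —bump→ 2·7^7 + 2·7^2 + 7 + 5 = 1647196 —(−1)→ 1647195
1647195 —HB7→ 2·7^7 + 2·7^2 + 7 + 4 —bump→ 2·8^8 + 2·8^2 + 8 + 4 = 33554572 —(−1)→ 33554571
33554571 —HB8→ 2·8^8 + 2·8^2 + 8 + 3 —bump→ 2·9^9 + 2·9^2 + 9 + 3 = 774841152 —(−1)→ 774841151
774841151 —HB9→ 2·9^9 + 2·9^2 + 9 + 2 —bump→ 2·10^10 + 2·10^2 + 10 + 2 = 20000000212 —(−1)→ 20000000211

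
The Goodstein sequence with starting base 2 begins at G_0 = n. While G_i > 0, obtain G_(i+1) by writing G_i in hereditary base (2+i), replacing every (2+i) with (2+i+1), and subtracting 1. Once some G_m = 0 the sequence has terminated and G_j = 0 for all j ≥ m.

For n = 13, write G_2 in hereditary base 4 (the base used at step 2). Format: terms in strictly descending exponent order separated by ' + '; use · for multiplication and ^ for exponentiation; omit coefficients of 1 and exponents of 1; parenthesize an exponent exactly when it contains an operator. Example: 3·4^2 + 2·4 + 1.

step 0: 13 = 2^(2 + 1) + 2^2 + 1; sub 3 for 2: 3^(3 + 1) + 3^3 + 1; = 109; G_1 = 109−1 = 108
step 1: 108 = 3^(3 + 1) + 3^3; sub 4 for 3: 4^(4 + 1) + 4^4; = 1280; G_2 = 1280−1 = 1279
step 2: 1279 = 4^(4 + 1) + 3·4^3 + 3·4^2 + 3·4 + 3; sub 5 for 4: 5^(5 + 1) + 3·5^3 + 3·5^2 + 3·5 + 3; = 16093; G_3 = 16093−1 = 16092

4^(4 + 1) + 3·4^3 + 3·4^2 + 3·4 + 3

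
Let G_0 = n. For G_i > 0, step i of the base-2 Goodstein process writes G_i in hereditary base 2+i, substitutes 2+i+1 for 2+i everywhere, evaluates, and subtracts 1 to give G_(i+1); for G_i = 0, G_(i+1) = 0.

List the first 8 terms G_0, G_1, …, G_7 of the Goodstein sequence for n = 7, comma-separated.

i=0: 7 = 2^2 + 2 + 1 (b=2); 2→3: 3^3 + 3 + 1 = 31; 31−1 = 30
i=1: 30 = 3^3 + 3 (b=3); 3→4: 4^4 + 4 = 260; 260−1 = 259
i=2: 259 = 4^4 + 3 (b=4); 4→5: 5^5 + 3 = 3128; 3128−1 = 3127
i=3: 3127 = 5^5 + 2 (b=5); 5→6: 6^6 + 2 = 46658; 46658−1 = 46657
i=4: 46657 = 6^6 + 1 (b=6); 6→7: 7^7 + 1 = 823544; 823544−1 = 823543
i=5: 823543 = 7^7 (b=7); 7→8: 8^8 = 16777216; 16777216−1 = 16777215
i=6: 16777215 = 7·8^7 + 7·8^6 + 7·8^5 + 7·8^4 + 7·8^3 + 7·8^2 + 7·8 + 7 (b=8); 8→9: 7·9^7 + 7·9^6 + 7·9^5 + 7·9^4 + 7·9^3 + 7·9^2 + 7·9 + 7 = 37665880; 37665880−1 = 37665879

7, 30, 259, 3127, 46657, 823543, 16777215, 37665879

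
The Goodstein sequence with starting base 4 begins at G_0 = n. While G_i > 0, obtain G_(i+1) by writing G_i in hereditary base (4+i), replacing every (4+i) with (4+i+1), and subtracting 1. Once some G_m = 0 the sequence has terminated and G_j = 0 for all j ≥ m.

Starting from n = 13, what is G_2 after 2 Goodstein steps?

17

G_0 = 13. HB_4(13) = 3·4 + 1. Bump = 16. G_1 = 15.
G_1 = 15. HB_5(15) = 3·5. Bump = 18. G_2 = 17.
G_2 = 17. HB_6(17) = 2·6 + 5. Bump = 19. G_3 = 18.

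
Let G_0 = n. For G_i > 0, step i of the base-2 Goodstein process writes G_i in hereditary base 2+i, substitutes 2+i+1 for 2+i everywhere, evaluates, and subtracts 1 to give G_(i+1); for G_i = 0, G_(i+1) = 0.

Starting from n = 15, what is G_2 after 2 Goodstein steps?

1283

(0) 15|_2 = 2^(2 + 1) + 2^2 + 2 + 1 ↦ 3^(3 + 1) + 3^3 + 3 + 1|_3 = 112 ⇒ 111
(1) 111|_3 = 3^(3 + 1) + 3^3 + 3 ↦ 4^(4 + 1) + 4^4 + 4|_4 = 1284 ⇒ 1283
(2) 1283|_4 = 4^(4 + 1) + 4^4 + 3 ↦ 5^(5 + 1) + 5^5 + 3|_5 = 18753 ⇒ 18752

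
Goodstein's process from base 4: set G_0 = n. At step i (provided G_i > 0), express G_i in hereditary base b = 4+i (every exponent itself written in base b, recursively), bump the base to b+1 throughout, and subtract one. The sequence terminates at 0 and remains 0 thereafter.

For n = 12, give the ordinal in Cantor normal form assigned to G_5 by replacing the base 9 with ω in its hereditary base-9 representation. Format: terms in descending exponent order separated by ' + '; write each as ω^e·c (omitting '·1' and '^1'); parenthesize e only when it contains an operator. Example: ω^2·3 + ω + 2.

G_0 = 12. HB_4(12) = 3·4. Bump = 15. G_1 = 14.
G_1 = 14. HB_5(14) = 2·5 + 4. Bump = 16. G_2 = 15.
G_2 = 15. HB_6(15) = 2·6 + 3. Bump = 17. G_3 = 16.
G_3 = 16. HB_7(16) = 2·7 + 2. Bump = 18. G_4 = 17.
G_4 = 17. HB_8(17) = 2·8 + 1. Bump = 19. G_5 = 18.
G_5 = 18. HB_9(18) = 2·9. Bump = 20. G_6 = 19.

ω·2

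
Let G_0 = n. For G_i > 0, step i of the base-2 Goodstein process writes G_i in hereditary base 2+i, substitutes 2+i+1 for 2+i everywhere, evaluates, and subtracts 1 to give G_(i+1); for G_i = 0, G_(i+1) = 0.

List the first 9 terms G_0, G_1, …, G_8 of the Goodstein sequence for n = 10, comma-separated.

10, 83, 1025, 15625, 279935, 4215754, 84073323, 1937434592, 50000555551

G_0=10  [base 2] 2^(2 + 1) + 2  →[2↦3]→  3^(3 + 1) + 3 = 84  −1 ⇒ G_1=83
G_1=83  [base 3] 3^(3 + 1) + 2  →[3↦4]→  4^(4 + 1) + 2 = 1026  −1 ⇒ G_2=1025
G_2=1025  [base 4] 4^(4 + 1) + 1  →[4↦5]→  5^(5 + 1) + 1 = 15626  −1 ⇒ G_3=15625
G_3=15625  [base 5] 5^(5 + 1)  →[5↦6]→  6^(6 + 1) = 279936  −1 ⇒ G_4=279935
G_4=279935  [base 6] 5·6^6 + 5·6^5 + 5·6^4 + 5·6^3 + 5·6^2 + 5·6 + 5  →[6↦7]→  5·7^7 + 5·7^5 + 5·7^4 + 5·7^3 + 5·7^2 + 5·7 + 5 = 4215755  −1 ⇒ G_5=4215754
G_5=4215754  [base 7] 5·7^7 + 5·7^5 + 5·7^4 + 5·7^3 + 5·7^2 + 5·7 + 4  →[7↦8]→  5·8^8 + 5·8^5 + 5·8^4 + 5·8^3 + 5·8^2 + 5·8 + 4 = 84073324  −1 ⇒ G_6=84073323
G_6=84073323  [base 8] 5·8^8 + 5·8^5 + 5·8^4 + 5·8^3 + 5·8^2 + 5·8 + 3  →[8↦9]→  5·9^9 + 5·9^5 + 5·9^4 + 5·9^3 + 5·9^2 + 5·9 + 3 = 1937434593  −1 ⇒ G_7=1937434592
G_7=1937434592  [base 9] 5·9^9 + 5·9^5 + 5·9^4 + 5·9^3 + 5·9^2 + 5·9 + 2  →[9↦10]→  5·10^10 + 5·10^5 + 5·10^4 + 5·10^3 + 5·10^2 + 5·10 + 2 = 50000555552  −1 ⇒ G_8=50000555551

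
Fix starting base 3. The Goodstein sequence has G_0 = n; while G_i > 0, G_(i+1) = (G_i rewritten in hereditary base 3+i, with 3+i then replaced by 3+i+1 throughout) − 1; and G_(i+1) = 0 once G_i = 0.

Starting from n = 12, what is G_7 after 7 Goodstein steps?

75

G_0=12  [base 3] 3^2 + 3  →[3↦4]→  4^2 + 4 = 20  −1 ⇒ G_1=19
G_1=19  [base 4] 4^2 + 3  →[4↦5]→  5^2 + 3 = 28  −1 ⇒ G_2=27
G_2=27  [base 5] 5^2 + 2  →[5↦6]→  6^2 + 2 = 38  −1 ⇒ G_3=37
G_3=37  [base 6] 6^2 + 1  →[6↦7]→  7^2 + 1 = 50  −1 ⇒ G_4=49
G_4=49  [base 7] 7^2  →[7↦8]→  8^2 = 64  −1 ⇒ G_5=63
G_5=63  [base 8] 7·8 + 7  →[8↦9]→  7·9 + 7 = 70  −1 ⇒ G_6=69
G_6=69  [base 9] 7·9 + 6  →[9↦10]→  7·10 + 6 = 76  −1 ⇒ G_7=75
G_7=75  [base 10] 7·10 + 5  →[10↦11]→  7·11 + 5 = 82  −1 ⇒ G_8=81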